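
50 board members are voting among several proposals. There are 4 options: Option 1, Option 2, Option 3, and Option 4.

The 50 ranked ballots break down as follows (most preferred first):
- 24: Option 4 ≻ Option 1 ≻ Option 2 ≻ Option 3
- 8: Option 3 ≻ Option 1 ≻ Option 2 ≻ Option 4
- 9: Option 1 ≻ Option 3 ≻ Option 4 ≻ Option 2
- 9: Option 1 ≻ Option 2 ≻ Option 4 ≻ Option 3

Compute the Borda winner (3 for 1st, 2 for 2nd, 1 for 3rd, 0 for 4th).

Option 1: 24×2 + 8×2 + 9×3 + 9×3 = 118
Option 2: 24×1 + 8×1 + 9×0 + 9×2 = 50
Option 3: 24×0 + 8×3 + 9×2 + 9×0 = 42
Option 4: 24×3 + 8×0 + 9×1 + 9×1 = 90

Option 1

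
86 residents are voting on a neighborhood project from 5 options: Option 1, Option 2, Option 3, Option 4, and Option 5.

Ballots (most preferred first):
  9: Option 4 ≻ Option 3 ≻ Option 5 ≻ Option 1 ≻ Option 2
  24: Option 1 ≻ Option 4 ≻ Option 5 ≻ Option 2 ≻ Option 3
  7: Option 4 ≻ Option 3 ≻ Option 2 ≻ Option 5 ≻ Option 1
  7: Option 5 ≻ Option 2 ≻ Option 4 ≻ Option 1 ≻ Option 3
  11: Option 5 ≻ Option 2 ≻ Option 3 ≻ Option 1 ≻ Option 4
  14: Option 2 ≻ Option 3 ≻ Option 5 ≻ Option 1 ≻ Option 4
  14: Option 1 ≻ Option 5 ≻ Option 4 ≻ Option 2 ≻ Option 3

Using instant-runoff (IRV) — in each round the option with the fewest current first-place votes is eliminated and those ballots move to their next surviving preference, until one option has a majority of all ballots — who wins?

Option 5

Round 1: Option 1 38, Option 2 14, Option 3 0, Option 4 16, Option 5 18. Option 3 eliminated.
Round 2: Option 1 38, Option 2 14, Option 4 16, Option 5 18. Option 2 eliminated.
Round 3: Option 1 38, Option 4 16, Option 5 32. Option 4 eliminated.
Round 4: Option 1 38, Option 5 48. Option 5 has a majority (≥44).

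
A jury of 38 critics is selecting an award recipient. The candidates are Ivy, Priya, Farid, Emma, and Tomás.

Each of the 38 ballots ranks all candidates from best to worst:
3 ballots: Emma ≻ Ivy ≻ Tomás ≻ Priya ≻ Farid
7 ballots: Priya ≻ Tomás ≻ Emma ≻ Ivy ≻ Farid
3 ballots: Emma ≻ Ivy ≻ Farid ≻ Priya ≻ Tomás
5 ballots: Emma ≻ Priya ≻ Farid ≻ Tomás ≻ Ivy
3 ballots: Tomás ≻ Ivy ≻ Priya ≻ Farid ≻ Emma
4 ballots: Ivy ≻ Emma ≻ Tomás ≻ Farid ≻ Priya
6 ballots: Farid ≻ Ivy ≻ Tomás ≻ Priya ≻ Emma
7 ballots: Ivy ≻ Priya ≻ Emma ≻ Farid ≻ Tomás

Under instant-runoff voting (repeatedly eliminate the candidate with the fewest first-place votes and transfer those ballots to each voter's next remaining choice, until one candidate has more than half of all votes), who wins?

Round 1: Ivy 11, Priya 7, Farid 6, Emma 11, Tomás 3. Tomás eliminated.
Round 2: Ivy 14, Priya 7, Farid 6, Emma 11. Farid eliminated.
Round 3: Ivy 20, Priya 7, Emma 11. Ivy has a majority (≥20).

Ivy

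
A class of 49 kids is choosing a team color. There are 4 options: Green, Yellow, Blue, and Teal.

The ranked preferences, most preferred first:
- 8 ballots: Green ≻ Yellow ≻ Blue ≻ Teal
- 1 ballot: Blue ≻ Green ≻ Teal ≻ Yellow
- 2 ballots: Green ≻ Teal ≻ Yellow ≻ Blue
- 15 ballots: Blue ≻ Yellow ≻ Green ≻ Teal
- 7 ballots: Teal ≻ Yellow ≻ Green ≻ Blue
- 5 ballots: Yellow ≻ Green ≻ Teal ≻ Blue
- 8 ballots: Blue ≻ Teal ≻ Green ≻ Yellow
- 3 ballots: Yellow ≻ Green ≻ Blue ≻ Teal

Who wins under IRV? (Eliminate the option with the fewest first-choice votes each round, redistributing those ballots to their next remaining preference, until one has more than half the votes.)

Round 1: Green 10, Yellow 8, Blue 24, Teal 7. Teal eliminated.
Round 2: Green 10, Yellow 15, Blue 24. Green eliminated.
Round 3: Yellow 25, Blue 24. Yellow has a majority (≥25).

Yellow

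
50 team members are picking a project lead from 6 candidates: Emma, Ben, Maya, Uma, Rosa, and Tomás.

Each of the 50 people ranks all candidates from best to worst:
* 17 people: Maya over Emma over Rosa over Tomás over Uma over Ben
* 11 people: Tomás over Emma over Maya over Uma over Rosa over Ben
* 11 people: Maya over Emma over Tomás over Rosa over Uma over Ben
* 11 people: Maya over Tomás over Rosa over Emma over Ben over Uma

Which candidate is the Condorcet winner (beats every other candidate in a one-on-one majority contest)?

Maya vs Emma: 39–11
Maya vs Ben: 50–0
Maya vs Uma: 50–0
Maya vs Rosa: 50–0
Maya vs Tomás: 39–11
Maya beats every other candidate.

Maya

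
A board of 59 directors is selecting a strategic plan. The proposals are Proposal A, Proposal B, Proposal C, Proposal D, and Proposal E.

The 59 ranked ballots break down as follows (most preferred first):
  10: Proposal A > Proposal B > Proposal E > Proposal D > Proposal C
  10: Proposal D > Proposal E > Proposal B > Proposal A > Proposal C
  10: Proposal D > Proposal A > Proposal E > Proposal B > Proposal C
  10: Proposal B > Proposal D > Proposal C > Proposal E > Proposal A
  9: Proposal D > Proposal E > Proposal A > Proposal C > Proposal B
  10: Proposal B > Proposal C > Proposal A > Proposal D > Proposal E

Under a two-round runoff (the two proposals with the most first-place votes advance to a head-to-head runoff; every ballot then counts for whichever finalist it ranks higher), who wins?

Proposal B

Round 1 first-place votes: Proposal A 10, Proposal B 20, Proposal C 0, Proposal D 29, Proposal E 0. Proposal D and Proposal B advance.
Runoff: Proposal D is ranked above Proposal B on 29 ballots, Proposal B above Proposal D on 30.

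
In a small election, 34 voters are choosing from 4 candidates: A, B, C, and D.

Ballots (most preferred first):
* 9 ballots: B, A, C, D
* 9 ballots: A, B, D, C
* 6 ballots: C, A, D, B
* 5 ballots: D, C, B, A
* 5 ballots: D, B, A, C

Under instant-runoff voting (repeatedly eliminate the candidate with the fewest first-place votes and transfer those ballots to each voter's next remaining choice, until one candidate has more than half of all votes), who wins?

A

Round 1: A 9, B 9, C 6, D 10. C eliminated.
Round 2: A 15, B 9, D 10. B eliminated.
Round 3: A 24, D 10. A has a majority (≥18).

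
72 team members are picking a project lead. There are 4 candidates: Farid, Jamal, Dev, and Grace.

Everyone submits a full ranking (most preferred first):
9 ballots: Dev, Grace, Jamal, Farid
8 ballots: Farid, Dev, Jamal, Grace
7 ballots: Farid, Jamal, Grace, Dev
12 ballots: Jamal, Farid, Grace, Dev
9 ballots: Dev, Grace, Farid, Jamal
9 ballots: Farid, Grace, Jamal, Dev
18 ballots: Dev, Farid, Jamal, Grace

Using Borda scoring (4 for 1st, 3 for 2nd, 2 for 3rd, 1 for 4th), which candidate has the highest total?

Farid

Farid: 9×1 + 8×4 + 7×4 + 12×3 + 9×2 + 9×4 + 18×3 = 213
Jamal: 9×2 + 8×2 + 7×3 + 12×4 + 9×1 + 9×2 + 18×2 = 166
Dev: 9×4 + 8×3 + 7×1 + 12×1 + 9×4 + 9×1 + 18×4 = 196
Grace: 9×3 + 8×1 + 7×2 + 12×2 + 9×3 + 9×3 + 18×1 = 145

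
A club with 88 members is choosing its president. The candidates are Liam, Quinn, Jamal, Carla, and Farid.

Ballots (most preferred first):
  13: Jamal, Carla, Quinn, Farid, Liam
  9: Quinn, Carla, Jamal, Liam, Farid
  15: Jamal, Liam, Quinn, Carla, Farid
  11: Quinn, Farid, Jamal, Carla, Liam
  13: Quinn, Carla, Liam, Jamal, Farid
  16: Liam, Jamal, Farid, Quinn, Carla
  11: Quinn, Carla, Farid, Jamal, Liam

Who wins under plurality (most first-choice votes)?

Quinn

First-place votes: Liam 16, Quinn 44, Jamal 28, Carla 0, Farid 0.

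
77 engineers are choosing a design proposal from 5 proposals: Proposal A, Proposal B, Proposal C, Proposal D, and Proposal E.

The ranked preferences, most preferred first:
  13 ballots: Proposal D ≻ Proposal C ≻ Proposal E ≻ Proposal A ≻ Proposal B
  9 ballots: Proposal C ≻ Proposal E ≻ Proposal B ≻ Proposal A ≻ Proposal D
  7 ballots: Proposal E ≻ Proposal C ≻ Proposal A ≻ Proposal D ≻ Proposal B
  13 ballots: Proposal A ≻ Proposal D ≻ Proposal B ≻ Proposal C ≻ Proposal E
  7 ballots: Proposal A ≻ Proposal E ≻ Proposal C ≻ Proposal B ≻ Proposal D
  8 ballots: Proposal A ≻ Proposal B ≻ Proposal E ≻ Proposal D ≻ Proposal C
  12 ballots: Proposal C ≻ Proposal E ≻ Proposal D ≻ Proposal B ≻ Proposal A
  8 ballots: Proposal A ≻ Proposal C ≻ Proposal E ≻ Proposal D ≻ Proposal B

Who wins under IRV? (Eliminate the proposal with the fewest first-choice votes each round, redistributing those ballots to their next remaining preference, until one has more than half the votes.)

Proposal C

Round 1: Proposal A 36, Proposal B 0, Proposal C 21, Proposal D 13, Proposal E 7. Proposal B eliminated.
Round 2: Proposal A 36, Proposal C 21, Proposal D 13, Proposal E 7. Proposal E eliminated.
Round 3: Proposal A 36, Proposal C 28, Proposal D 13. Proposal D eliminated.
Round 4: Proposal A 36, Proposal C 41. Proposal C has a majority (≥39).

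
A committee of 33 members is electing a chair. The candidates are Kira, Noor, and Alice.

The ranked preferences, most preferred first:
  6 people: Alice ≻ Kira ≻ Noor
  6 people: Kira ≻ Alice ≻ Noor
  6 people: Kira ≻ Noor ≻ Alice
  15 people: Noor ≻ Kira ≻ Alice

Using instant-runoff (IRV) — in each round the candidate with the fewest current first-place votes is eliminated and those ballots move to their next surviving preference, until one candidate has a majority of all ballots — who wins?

Kira

Round 1: Kira 12, Noor 15, Alice 6. Alice eliminated.
Round 2: Kira 18, Noor 15. Kira has a majority (≥17).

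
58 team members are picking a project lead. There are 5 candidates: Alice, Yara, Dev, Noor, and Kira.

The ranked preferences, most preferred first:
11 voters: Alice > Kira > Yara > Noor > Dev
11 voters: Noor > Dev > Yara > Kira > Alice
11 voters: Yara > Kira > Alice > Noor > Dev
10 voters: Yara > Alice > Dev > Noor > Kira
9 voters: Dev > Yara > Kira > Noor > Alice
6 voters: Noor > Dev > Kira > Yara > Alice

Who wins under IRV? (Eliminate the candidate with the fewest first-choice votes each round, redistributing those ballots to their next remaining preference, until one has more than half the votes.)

Round 1: Alice 11, Yara 21, Dev 9, Noor 17, Kira 0. Kira eliminated.
Round 2: Alice 11, Yara 21, Dev 9, Noor 17. Dev eliminated.
Round 3: Alice 11, Yara 30, Noor 17. Yara has a majority (≥30).

Yara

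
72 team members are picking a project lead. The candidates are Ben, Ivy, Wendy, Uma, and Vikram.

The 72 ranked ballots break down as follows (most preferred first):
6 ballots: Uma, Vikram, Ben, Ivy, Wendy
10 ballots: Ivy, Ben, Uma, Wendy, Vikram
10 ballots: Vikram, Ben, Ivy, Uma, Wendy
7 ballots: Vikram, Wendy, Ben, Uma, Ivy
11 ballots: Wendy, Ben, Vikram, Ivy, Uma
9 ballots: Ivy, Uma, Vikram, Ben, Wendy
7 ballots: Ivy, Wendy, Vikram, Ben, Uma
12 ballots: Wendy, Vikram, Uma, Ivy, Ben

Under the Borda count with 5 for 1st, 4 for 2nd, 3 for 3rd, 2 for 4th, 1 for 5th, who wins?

Ben: 6×3 + 10×4 + 10×4 + 7×3 + 11×4 + 9×2 + 7×2 + 12×1 = 207
Ivy: 6×2 + 10×5 + 10×3 + 7×1 + 11×2 + 9×5 + 7×5 + 12×2 = 225
Wendy: 6×1 + 10×2 + 10×1 + 7×4 + 11×5 + 9×1 + 7×4 + 12×5 = 216
Uma: 6×5 + 10×3 + 10×2 + 7×2 + 11×1 + 9×4 + 7×1 + 12×3 = 184
Vikram: 6×4 + 10×1 + 10×5 + 7×5 + 11×3 + 9×3 + 7×3 + 12×4 = 248

Vikram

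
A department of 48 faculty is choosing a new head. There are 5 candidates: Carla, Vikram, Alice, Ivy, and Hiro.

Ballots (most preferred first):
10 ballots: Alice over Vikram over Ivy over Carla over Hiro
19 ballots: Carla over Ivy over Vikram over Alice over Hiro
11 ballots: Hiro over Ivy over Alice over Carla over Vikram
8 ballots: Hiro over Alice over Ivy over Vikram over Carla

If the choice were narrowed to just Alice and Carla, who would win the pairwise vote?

Alice is ranked above Carla on 29 ballots; Carla above Alice on 19.

Alice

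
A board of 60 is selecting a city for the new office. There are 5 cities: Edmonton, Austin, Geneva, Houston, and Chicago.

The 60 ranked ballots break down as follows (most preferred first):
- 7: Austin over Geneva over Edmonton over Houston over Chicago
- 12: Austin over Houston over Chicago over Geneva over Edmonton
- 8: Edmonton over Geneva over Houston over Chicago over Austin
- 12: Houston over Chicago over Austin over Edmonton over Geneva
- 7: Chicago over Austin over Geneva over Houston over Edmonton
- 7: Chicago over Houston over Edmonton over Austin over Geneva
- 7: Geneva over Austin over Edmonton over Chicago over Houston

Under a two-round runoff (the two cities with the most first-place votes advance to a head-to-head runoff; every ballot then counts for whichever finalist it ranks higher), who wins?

Round 1 first-place votes: Edmonton 8, Austin 19, Geneva 7, Houston 12, Chicago 14. Austin and Chicago advance.
Runoff: Austin is ranked above Chicago on 26 ballots, Chicago above Austin on 34.

Chicago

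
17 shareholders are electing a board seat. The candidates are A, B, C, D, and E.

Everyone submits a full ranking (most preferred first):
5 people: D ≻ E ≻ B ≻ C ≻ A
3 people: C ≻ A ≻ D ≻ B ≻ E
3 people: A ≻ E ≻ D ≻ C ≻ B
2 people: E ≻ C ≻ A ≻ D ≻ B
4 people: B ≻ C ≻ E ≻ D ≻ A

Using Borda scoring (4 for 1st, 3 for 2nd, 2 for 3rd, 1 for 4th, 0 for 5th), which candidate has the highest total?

E

A: 5×0 + 3×3 + 3×4 + 2×2 + 4×0 = 25
B: 5×2 + 3×1 + 3×0 + 2×0 + 4×4 = 29
C: 5×1 + 3×4 + 3×1 + 2×3 + 4×3 = 38
D: 5×4 + 3×2 + 3×2 + 2×1 + 4×1 = 38
E: 5×3 + 3×0 + 3×3 + 2×4 + 4×2 = 40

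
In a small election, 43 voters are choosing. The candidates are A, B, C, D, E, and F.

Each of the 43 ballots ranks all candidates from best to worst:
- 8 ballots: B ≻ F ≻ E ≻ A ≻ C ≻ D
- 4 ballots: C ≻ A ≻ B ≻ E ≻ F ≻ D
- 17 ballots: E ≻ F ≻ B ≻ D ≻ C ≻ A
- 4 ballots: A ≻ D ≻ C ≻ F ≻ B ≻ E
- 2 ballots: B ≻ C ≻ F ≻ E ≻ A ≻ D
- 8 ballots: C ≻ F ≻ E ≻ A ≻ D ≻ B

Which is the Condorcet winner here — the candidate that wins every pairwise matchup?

F

F vs A: 35–8
F vs B: 29–14
F vs C: 25–18
F vs D: 39–4
F vs E: 22–21
F beats every other candidate.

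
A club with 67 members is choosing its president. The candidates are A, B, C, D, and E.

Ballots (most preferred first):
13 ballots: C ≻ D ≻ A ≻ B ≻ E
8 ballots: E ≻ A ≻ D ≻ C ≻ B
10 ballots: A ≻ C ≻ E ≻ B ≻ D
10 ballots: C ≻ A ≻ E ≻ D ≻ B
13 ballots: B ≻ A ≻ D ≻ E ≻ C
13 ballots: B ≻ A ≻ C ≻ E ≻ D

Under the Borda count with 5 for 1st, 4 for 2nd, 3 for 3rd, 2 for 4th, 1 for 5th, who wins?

A: 13×3 + 8×4 + 10×5 + 10×4 + 13×4 + 13×4 = 265
B: 13×2 + 8×1 + 10×2 + 10×1 + 13×5 + 13×5 = 194
C: 13×5 + 8×2 + 10×4 + 10×5 + 13×1 + 13×3 = 223
D: 13×4 + 8×3 + 10×1 + 10×2 + 13×3 + 13×1 = 158
E: 13×1 + 8×5 + 10×3 + 10×3 + 13×2 + 13×2 = 165

A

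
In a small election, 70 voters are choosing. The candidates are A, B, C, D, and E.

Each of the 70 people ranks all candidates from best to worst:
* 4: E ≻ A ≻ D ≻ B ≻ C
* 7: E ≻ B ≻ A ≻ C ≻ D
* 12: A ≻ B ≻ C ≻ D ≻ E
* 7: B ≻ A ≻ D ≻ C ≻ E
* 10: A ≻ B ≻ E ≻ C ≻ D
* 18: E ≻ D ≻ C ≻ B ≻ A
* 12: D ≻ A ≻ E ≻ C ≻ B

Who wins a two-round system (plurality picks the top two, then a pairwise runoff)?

A

Round 1 first-place votes: A 22, B 7, C 0, D 12, E 29. E and A advance.
Runoff: E is ranked above A on 29 ballots, A above E on 41.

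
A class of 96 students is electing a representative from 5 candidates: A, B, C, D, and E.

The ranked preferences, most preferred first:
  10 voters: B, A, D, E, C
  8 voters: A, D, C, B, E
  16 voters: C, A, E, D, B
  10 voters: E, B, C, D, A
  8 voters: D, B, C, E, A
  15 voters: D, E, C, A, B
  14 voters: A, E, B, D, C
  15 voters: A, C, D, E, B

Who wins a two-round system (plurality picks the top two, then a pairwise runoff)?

Round 1 first-place votes: A 37, B 10, C 16, D 23, E 10. A and D advance.
Runoff: A is ranked above D on 63 ballots, D above A on 33.

A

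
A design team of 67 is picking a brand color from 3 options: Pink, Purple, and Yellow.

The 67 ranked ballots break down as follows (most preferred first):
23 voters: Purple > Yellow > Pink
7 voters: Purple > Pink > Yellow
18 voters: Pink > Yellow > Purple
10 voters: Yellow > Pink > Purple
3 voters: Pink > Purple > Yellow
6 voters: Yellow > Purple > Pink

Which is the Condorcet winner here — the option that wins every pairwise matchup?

Yellow vs Pink: 39–28
Yellow vs Purple: 34–33
Yellow beats every other option.

Yellow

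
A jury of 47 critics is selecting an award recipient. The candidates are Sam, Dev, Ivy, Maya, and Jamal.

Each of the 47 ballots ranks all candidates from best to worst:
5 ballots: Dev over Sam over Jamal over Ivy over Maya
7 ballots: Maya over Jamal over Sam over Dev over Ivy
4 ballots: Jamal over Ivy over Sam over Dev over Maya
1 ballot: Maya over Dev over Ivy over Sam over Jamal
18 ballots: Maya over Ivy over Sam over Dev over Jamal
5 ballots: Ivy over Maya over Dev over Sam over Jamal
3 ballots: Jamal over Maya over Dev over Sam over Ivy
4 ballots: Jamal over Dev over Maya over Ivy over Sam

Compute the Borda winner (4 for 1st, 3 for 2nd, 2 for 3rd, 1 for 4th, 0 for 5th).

Maya

Sam: 5×3 + 7×2 + 4×2 + 1×1 + 18×2 + 5×1 + 3×1 + 4×0 = 82
Dev: 5×4 + 7×1 + 4×1 + 1×3 + 18×1 + 5×2 + 3×2 + 4×3 = 80
Ivy: 5×1 + 7×0 + 4×3 + 1×2 + 18×3 + 5×4 + 3×0 + 4×1 = 97
Maya: 5×0 + 7×4 + 4×0 + 1×4 + 18×4 + 5×3 + 3×3 + 4×2 = 136
Jamal: 5×2 + 7×3 + 4×4 + 1×0 + 18×0 + 5×0 + 3×4 + 4×4 = 75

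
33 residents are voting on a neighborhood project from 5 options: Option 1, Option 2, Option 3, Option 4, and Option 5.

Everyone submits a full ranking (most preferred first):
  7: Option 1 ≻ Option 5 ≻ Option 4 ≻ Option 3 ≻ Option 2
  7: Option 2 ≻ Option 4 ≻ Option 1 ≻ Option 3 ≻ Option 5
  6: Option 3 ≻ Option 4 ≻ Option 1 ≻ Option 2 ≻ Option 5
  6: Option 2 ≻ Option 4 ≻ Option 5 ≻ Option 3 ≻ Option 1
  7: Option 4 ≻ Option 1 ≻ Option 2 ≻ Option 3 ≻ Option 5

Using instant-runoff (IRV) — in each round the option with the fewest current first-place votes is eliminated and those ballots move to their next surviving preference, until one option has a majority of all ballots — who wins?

Round 1: Option 1 7, Option 2 13, Option 3 6, Option 4 7, Option 5 0. Option 5 eliminated.
Round 2: Option 1 7, Option 2 13, Option 3 6, Option 4 7. Option 3 eliminated.
Round 3: Option 1 7, Option 2 13, Option 4 13. Option 1 eliminated.
Round 4: Option 2 13, Option 4 20. Option 4 has a majority (≥17).

Option 4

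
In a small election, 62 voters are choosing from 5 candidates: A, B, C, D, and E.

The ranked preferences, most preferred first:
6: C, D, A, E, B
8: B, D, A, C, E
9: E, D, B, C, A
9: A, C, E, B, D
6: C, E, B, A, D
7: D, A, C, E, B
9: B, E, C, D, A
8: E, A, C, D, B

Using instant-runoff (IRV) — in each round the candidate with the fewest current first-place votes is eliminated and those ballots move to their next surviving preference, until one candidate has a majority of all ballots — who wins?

Round 1: A 9, B 17, C 12, D 7, E 17. D eliminated.
Round 2: A 16, B 17, C 12, E 17. C eliminated.
Round 3: A 22, B 17, E 23. B eliminated.
Round 4: A 30, E 32. E has a majority (≥32).

E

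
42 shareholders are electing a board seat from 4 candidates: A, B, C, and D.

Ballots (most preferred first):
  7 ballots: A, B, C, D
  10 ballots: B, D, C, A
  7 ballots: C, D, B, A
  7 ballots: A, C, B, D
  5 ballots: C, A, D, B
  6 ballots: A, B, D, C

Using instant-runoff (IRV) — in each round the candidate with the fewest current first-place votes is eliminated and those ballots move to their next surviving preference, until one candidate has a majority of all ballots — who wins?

Round 1: A 20, B 10, C 12, D 0. D eliminated.
Round 2: A 20, B 10, C 12. B eliminated.
Round 3: A 20, C 22. C has a majority (≥22).

C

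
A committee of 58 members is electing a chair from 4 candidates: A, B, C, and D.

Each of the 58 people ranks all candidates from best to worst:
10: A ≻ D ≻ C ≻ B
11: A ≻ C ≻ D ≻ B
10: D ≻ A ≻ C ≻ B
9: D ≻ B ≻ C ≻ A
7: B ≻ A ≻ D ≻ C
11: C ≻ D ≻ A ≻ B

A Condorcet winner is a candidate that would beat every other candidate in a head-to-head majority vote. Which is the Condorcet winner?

D

D vs A: 30–28
D vs B: 51–7
D vs C: 36–22
D beats every other candidate.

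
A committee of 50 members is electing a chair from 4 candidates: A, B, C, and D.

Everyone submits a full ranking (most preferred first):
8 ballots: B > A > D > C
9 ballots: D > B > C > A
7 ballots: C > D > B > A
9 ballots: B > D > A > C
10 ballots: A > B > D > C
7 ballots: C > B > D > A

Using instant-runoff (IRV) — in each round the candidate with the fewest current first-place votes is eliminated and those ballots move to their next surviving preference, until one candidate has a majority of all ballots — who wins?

Round 1: A 10, B 17, C 14, D 9. D eliminated.
Round 2: A 10, B 26, C 14. B has a majority (≥26).

B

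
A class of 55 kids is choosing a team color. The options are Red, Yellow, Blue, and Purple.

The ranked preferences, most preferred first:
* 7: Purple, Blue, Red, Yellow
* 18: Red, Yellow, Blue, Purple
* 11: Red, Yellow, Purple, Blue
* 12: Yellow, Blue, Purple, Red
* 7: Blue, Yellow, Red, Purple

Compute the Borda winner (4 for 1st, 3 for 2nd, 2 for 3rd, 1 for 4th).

Yellow

Red: 7×2 + 18×4 + 11×4 + 12×1 + 7×2 = 156
Yellow: 7×1 + 18×3 + 11×3 + 12×4 + 7×3 = 163
Blue: 7×3 + 18×2 + 11×1 + 12×3 + 7×4 = 132
Purple: 7×4 + 18×1 + 11×2 + 12×2 + 7×1 = 99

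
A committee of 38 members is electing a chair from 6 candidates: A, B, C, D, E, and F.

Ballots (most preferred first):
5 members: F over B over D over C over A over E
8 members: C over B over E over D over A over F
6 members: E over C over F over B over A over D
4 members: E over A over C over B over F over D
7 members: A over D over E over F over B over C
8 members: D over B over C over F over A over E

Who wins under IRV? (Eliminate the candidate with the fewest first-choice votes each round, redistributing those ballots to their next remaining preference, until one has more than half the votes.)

D

Round 1: A 7, B 0, C 8, D 8, E 10, F 5. B eliminated.
Round 2: A 7, C 8, D 8, E 10, F 5. F eliminated.
Round 3: A 7, C 8, D 13, E 10. A eliminated.
Round 4: C 8, D 20, E 10. D has a majority (≥20).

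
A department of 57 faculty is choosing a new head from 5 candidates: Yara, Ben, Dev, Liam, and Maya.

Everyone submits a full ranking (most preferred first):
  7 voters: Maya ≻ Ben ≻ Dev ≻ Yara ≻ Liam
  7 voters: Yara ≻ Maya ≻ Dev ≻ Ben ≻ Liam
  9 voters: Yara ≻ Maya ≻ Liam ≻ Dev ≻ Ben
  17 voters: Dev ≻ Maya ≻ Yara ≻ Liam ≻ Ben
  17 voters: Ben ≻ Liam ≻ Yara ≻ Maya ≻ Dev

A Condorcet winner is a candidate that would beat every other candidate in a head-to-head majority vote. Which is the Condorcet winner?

Yara

Yara vs Ben: 33–24
Yara vs Dev: 33–24
Yara vs Liam: 40–17
Yara vs Maya: 33–24
Yara beats every other candidate.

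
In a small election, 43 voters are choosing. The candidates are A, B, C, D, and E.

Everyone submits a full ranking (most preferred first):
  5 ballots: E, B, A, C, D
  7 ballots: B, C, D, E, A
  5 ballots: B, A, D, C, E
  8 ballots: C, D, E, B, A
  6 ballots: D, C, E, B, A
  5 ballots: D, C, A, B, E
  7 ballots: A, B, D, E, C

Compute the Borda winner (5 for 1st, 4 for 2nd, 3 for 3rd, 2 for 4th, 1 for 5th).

A: 5×3 + 7×1 + 5×4 + 8×1 + 6×1 + 5×3 + 7×5 = 106
B: 5×4 + 7×5 + 5×5 + 8×2 + 6×2 + 5×2 + 7×4 = 146
C: 5×2 + 7×4 + 5×2 + 8×5 + 6×4 + 5×4 + 7×1 = 139
D: 5×1 + 7×3 + 5×3 + 8×4 + 6×5 + 5×5 + 7×3 = 149
E: 5×5 + 7×2 + 5×1 + 8×3 + 6×3 + 5×1 + 7×2 = 105

D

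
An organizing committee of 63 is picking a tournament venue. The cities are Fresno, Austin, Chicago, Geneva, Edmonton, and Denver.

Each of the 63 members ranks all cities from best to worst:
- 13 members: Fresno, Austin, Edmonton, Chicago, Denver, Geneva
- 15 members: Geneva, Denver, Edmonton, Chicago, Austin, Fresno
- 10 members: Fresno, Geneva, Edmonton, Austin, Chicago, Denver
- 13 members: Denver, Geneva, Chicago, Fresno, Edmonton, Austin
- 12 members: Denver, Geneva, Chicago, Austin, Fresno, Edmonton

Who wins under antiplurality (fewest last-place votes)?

Last-place votes: Fresno 15, Austin 13, Chicago 0, Geneva 13, Edmonton 12, Denver 10.

Chicago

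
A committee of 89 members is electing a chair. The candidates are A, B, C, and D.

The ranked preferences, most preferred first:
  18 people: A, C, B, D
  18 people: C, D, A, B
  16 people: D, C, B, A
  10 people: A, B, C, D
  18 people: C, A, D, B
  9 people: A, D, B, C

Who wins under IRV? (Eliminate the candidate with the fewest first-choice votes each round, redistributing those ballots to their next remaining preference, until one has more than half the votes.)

Round 1: A 37, B 0, C 36, D 16. B eliminated.
Round 2: A 37, C 36, D 16. D eliminated.
Round 3: A 37, C 52. C has a majority (≥45).

C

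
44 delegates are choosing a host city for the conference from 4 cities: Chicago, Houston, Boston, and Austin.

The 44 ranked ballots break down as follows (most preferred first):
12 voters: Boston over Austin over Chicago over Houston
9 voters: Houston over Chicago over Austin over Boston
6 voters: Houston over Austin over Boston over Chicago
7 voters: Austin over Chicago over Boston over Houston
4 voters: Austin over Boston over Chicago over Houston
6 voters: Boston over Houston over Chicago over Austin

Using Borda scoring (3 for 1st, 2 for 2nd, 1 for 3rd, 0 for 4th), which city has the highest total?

Austin

Chicago: 12×1 + 9×2 + 6×0 + 7×2 + 4×1 + 6×1 = 54
Houston: 12×0 + 9×3 + 6×3 + 7×0 + 4×0 + 6×2 = 57
Boston: 12×3 + 9×0 + 6×1 + 7×1 + 4×2 + 6×3 = 75
Austin: 12×2 + 9×1 + 6×2 + 7×3 + 4×3 + 6×0 = 78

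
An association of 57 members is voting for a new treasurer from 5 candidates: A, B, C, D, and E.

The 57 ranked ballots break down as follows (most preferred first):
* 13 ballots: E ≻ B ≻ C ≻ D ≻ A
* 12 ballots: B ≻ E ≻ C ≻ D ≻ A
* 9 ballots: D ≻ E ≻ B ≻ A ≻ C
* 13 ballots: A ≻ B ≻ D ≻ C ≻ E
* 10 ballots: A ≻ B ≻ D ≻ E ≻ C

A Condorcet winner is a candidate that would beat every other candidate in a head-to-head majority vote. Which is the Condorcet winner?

B vs A: 34–23
B vs C: 57–0
B vs D: 48–9
B vs E: 35–22
B beats every other candidate.

B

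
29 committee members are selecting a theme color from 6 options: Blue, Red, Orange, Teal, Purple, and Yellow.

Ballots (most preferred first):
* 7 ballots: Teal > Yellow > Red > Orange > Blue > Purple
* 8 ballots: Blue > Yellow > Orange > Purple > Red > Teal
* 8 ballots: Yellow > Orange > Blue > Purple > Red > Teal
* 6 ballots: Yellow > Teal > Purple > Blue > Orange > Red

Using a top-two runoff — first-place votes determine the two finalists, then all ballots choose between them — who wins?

Yellow

Round 1 first-place votes: Blue 8, Red 0, Orange 0, Teal 7, Purple 0, Yellow 14. Yellow and Blue advance.
Runoff: Yellow is ranked above Blue on 21 ballots, Blue above Yellow on 8.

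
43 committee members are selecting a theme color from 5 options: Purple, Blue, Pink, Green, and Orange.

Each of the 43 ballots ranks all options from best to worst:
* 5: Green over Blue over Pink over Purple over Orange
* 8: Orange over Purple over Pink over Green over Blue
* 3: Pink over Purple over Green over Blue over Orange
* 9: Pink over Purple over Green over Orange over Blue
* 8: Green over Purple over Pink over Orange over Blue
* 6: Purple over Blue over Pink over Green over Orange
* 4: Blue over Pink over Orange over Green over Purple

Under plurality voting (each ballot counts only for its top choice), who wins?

First-place votes: Purple 6, Blue 4, Pink 12, Green 13, Orange 8.

Green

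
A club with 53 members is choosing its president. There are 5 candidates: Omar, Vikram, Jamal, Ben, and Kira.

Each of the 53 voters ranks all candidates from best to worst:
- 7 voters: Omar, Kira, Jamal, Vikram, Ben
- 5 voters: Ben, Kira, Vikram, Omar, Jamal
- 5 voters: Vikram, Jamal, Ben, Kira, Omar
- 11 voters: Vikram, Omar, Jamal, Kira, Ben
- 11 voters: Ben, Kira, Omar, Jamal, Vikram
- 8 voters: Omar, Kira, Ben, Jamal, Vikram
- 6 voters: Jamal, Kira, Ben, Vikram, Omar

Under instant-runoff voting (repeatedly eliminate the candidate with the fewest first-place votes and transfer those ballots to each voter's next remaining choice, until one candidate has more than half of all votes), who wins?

Round 1: Omar 15, Vikram 16, Jamal 6, Ben 16, Kira 0. Kira eliminated.
Round 2: Omar 15, Vikram 16, Jamal 6, Ben 16. Jamal eliminated.
Round 3: Omar 15, Vikram 16, Ben 22. Omar eliminated.
Round 4: Vikram 23, Ben 30. Ben has a majority (≥27).

Ben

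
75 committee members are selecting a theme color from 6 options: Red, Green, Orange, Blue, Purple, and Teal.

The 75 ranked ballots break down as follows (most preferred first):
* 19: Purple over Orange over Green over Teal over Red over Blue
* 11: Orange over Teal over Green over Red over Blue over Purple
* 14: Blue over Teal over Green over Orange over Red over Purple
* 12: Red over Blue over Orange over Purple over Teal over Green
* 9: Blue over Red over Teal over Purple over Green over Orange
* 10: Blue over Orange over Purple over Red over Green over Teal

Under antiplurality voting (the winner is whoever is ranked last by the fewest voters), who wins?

Last-place votes: Red 0, Green 12, Orange 9, Blue 19, Purple 25, Teal 10.

Red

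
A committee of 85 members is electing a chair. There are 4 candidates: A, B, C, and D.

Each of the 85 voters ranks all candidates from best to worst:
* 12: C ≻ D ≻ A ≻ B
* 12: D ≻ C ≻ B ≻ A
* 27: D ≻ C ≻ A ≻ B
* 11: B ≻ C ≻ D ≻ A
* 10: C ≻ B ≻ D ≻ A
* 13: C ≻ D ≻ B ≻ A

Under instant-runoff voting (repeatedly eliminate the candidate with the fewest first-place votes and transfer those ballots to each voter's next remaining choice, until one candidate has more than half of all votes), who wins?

C

Round 1: A 0, B 11, C 35, D 39. A eliminated.
Round 2: B 11, C 35, D 39. B eliminated.
Round 3: C 46, D 39. C has a majority (≥43).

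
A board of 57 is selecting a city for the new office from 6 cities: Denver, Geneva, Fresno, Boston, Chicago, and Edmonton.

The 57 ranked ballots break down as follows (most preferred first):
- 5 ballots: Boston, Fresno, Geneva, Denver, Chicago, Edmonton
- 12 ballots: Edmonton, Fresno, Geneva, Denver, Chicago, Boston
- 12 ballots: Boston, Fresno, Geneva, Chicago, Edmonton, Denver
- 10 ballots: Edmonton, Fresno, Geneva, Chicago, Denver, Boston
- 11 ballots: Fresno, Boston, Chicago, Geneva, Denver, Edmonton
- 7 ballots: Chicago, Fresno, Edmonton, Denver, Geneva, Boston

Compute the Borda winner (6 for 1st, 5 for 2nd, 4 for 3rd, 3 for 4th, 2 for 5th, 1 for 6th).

Fresno

Denver: 5×3 + 12×3 + 12×1 + 10×2 + 11×2 + 7×3 = 126
Geneva: 5×4 + 12×4 + 12×4 + 10×4 + 11×3 + 7×2 = 203
Fresno: 5×5 + 12×5 + 12×5 + 10×5 + 11×6 + 7×5 = 296
Boston: 5×6 + 12×1 + 12×6 + 10×1 + 11×5 + 7×1 = 186
Chicago: 5×2 + 12×2 + 12×3 + 10×3 + 11×4 + 7×6 = 186
Edmonton: 5×1 + 12×6 + 12×2 + 10×6 + 11×1 + 7×4 = 200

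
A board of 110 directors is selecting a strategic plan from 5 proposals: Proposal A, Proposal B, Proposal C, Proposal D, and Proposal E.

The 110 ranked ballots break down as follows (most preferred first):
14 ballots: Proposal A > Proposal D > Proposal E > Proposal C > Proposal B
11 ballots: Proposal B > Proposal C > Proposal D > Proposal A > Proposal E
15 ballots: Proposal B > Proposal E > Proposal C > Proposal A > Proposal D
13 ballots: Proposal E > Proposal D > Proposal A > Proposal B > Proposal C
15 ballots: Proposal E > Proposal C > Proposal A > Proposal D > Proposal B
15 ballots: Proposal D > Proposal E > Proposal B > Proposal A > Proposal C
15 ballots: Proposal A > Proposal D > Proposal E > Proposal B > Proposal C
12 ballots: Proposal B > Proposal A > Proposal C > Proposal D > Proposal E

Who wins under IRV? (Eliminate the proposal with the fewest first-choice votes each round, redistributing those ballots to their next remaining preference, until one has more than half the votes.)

Proposal E

Round 1: Proposal A 29, Proposal B 38, Proposal C 0, Proposal D 15, Proposal E 28. Proposal C eliminated.
Round 2: Proposal A 29, Proposal B 38, Proposal D 15, Proposal E 28. Proposal D eliminated.
Round 3: Proposal A 29, Proposal B 38, Proposal E 43. Proposal A eliminated.
Round 4: Proposal B 38, Proposal E 72. Proposal E has a majority (≥56).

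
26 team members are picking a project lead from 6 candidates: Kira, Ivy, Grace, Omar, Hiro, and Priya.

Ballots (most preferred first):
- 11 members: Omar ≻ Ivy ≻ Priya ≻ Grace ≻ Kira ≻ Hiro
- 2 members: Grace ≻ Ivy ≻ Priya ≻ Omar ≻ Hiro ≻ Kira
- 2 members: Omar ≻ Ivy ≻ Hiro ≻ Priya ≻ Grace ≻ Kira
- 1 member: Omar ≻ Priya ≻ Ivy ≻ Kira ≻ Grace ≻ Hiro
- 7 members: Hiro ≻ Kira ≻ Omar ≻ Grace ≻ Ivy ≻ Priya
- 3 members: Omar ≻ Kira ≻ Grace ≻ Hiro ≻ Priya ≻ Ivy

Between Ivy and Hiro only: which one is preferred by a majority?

Ivy is ranked above Hiro on 16 ballots; Hiro above Ivy on 10.

Ivy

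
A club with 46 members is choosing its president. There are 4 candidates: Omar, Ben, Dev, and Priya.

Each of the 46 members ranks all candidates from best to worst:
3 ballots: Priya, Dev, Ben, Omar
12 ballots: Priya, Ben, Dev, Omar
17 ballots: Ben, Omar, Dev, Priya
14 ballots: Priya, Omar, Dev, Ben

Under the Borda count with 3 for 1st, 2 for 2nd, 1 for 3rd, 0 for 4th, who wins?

Priya

Omar: 3×0 + 12×0 + 17×2 + 14×2 = 62
Ben: 3×1 + 12×2 + 17×3 + 14×0 = 78
Dev: 3×2 + 12×1 + 17×1 + 14×1 = 49
Priya: 3×3 + 12×3 + 17×0 + 14×3 = 87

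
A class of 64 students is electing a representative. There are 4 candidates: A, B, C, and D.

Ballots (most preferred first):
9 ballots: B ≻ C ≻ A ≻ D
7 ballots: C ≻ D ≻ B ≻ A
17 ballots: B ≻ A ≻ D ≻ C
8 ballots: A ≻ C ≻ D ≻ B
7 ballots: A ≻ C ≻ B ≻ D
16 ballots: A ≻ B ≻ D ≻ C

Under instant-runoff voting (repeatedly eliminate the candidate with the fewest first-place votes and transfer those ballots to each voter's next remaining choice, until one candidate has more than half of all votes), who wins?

B

Round 1: A 31, B 26, C 7, D 0. D eliminated.
Round 2: A 31, B 26, C 7. C eliminated.
Round 3: A 31, B 33. B has a majority (≥33).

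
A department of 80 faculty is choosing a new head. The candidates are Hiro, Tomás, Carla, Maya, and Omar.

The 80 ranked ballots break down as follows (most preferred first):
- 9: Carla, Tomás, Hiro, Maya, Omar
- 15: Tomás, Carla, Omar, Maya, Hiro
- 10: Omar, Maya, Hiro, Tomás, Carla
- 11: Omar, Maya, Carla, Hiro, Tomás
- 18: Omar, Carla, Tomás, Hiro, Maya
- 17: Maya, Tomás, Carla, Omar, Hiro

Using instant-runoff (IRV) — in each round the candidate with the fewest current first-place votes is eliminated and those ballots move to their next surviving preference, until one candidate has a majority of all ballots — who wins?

Tomás

Round 1: Hiro 0, Tomás 15, Carla 9, Maya 17, Omar 39. Hiro eliminated.
Round 2: Tomás 15, Carla 9, Maya 17, Omar 39. Carla eliminated.
Round 3: Tomás 24, Maya 17, Omar 39. Maya eliminated.
Round 4: Tomás 41, Omar 39. Tomás has a majority (≥41).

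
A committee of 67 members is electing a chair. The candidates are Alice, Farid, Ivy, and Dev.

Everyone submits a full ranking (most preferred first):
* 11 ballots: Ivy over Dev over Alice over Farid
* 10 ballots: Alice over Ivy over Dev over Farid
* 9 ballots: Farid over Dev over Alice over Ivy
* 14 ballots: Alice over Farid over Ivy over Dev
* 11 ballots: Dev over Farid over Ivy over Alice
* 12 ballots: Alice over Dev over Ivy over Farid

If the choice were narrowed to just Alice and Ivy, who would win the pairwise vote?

Alice

Alice is ranked above Ivy on 45 ballots; Ivy above Alice on 22.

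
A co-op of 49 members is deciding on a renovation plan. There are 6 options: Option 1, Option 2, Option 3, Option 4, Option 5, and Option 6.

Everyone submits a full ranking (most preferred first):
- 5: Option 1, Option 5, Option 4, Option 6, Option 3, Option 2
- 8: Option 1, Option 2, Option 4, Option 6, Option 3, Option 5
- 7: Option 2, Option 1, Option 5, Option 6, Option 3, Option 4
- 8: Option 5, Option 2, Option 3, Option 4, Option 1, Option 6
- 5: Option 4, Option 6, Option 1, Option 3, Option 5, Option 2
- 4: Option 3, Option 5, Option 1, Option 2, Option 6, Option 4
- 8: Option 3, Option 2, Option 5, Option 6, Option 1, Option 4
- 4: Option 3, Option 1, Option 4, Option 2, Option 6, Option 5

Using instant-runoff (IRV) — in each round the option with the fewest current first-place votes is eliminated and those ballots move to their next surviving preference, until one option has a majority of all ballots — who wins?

Round 1: Option 1 13, Option 2 7, Option 3 16, Option 4 5, Option 5 8, Option 6 0. Option 6 eliminated.
Round 2: Option 1 13, Option 2 7, Option 3 16, Option 4 5, Option 5 8. Option 4 eliminated.
Round 3: Option 1 18, Option 2 7, Option 3 16, Option 5 8. Option 2 eliminated.
Round 4: Option 1 25, Option 3 16, Option 5 8. Option 1 has a majority (≥25).

Option 1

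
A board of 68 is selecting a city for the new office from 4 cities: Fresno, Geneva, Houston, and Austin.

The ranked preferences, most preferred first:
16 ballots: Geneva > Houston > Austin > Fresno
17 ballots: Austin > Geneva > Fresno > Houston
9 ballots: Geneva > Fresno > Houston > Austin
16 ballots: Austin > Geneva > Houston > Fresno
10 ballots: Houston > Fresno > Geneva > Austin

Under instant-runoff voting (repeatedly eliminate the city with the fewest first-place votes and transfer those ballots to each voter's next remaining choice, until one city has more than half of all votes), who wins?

Round 1: Fresno 0, Geneva 25, Houston 10, Austin 33. Fresno eliminated.
Round 2: Geneva 25, Houston 10, Austin 33. Houston eliminated.
Round 3: Geneva 35, Austin 33. Geneva has a majority (≥35).

Geneva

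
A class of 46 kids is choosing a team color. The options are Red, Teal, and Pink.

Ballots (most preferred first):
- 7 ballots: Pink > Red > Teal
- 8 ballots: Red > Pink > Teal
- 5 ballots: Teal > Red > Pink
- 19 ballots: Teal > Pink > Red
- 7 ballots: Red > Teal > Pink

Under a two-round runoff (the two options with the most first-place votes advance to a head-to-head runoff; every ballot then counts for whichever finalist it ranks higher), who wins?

Teal

Round 1 first-place votes: Red 15, Teal 24, Pink 7. Teal and Red advance.
Runoff: Teal is ranked above Red on 24 ballots, Red above Teal on 22.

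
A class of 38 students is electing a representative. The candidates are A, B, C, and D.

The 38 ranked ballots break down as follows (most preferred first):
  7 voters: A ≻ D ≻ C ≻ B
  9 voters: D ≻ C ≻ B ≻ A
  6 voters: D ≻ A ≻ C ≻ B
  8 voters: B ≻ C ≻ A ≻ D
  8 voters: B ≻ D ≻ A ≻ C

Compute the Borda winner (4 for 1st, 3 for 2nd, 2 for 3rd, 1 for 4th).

D

A: 7×4 + 9×1 + 6×3 + 8×2 + 8×2 = 87
B: 7×1 + 9×2 + 6×1 + 8×4 + 8×4 = 95
C: 7×2 + 9×3 + 6×2 + 8×3 + 8×1 = 85
D: 7×3 + 9×4 + 6×4 + 8×1 + 8×3 = 113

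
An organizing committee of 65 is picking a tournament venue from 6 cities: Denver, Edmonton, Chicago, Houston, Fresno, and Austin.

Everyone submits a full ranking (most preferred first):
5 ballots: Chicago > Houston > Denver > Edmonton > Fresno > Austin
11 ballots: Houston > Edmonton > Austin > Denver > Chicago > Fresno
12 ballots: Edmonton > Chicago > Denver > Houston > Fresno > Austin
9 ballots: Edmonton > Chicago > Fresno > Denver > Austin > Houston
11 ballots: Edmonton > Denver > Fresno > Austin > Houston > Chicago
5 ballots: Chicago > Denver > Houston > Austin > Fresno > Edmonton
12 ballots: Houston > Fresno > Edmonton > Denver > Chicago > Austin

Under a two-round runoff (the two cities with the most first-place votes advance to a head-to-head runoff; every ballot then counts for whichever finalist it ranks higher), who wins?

Houston

Round 1 first-place votes: Denver 0, Edmonton 32, Chicago 10, Houston 23, Fresno 0, Austin 0. Edmonton and Houston advance.
Runoff: Edmonton is ranked above Houston on 32 ballots, Houston above Edmonton on 33.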